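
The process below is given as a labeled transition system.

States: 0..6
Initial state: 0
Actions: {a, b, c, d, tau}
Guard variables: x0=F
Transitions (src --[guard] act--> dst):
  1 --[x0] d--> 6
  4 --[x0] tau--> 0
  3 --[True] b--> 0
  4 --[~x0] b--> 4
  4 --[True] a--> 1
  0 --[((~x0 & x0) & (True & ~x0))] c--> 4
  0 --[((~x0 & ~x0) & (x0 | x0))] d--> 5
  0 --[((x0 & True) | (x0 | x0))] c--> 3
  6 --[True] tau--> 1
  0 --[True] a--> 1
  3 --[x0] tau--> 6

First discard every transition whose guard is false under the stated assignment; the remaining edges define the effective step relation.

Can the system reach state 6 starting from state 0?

Answer: UNREACHABLE

Trace:
5 transition(s) survive guard evaluation.
L0 = {0}
L1 = {1}  cumulative {0,1}
Reach set: {0,1}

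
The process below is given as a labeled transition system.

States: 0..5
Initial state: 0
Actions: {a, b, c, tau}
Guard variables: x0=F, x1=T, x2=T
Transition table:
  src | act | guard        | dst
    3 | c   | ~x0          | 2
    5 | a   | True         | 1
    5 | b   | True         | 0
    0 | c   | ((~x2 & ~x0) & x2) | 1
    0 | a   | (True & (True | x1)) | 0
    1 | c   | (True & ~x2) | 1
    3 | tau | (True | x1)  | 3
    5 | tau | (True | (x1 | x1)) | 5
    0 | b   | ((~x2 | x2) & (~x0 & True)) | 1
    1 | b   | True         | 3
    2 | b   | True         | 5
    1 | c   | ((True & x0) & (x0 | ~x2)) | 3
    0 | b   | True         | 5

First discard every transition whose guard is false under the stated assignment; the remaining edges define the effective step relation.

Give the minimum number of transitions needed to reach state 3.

Layered search for 3:
  Layer 0: {0}
  Layer 1: {1,5}
  Layer 2: {3}
3 enters at depth 2; path b·b

Answer: 2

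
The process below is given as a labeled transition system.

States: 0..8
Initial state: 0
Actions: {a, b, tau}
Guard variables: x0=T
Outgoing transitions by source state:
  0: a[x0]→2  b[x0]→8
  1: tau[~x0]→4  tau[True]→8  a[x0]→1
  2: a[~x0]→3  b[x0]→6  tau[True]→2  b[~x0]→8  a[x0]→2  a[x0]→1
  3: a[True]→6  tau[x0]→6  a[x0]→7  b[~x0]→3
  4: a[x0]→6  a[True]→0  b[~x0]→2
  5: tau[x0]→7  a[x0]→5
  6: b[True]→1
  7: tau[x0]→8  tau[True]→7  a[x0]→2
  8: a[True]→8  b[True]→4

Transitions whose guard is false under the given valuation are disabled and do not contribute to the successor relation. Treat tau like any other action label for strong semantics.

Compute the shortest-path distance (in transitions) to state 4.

Layered search for 4:
  Layer 0: {0}
  Layer 1: {2,8}
  Layer 2: {1,4,6}
first hit 4 at d=2 via b·b

Answer: 2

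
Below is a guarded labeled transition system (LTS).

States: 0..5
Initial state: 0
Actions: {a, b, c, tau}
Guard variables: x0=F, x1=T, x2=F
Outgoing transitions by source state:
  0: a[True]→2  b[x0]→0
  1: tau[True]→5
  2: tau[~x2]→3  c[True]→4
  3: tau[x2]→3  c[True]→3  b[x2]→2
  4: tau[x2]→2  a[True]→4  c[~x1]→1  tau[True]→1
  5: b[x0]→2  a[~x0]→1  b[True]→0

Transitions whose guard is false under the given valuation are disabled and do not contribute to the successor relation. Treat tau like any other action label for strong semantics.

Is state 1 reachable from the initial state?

Answer: REACHABLE

Trace:
9 transition(s) survive guard evaluation.
Layer 0: {0}
Layer 1: {2}  now seen {0,2}
Layer 2: {3,4}  now seen {0,2,3,4}
Layer 3: {1}  now seen {0,1,2,3,4}
Layer 4: {5}  now seen {0,1,2,3,4,5}
Reachable = {0,1,2,3,4,5}
trace reaching 1: a·c·tau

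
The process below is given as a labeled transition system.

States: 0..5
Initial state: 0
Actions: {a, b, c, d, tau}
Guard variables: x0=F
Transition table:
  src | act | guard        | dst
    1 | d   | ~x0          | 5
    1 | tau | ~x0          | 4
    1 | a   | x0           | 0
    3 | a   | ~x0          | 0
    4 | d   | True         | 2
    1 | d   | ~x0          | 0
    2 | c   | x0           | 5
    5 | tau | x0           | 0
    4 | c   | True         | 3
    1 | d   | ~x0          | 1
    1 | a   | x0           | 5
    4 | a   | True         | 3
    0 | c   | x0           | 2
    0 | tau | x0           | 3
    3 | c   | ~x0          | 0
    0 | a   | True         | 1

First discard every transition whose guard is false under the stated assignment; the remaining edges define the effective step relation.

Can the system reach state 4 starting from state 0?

Answer: REACHABLE

Working:
10 transition(s) survive guard evaluation.
Layer 0: {0}
Layer 1: {1}  now seen {0,1}
Layer 2: {4,5}  now seen {0,1,4,5}
Layer 3: {2,3}  now seen {0,1,2,3,4,5}
Reachable = {0,1,2,3,4,5}
trace reaching 4: a·tau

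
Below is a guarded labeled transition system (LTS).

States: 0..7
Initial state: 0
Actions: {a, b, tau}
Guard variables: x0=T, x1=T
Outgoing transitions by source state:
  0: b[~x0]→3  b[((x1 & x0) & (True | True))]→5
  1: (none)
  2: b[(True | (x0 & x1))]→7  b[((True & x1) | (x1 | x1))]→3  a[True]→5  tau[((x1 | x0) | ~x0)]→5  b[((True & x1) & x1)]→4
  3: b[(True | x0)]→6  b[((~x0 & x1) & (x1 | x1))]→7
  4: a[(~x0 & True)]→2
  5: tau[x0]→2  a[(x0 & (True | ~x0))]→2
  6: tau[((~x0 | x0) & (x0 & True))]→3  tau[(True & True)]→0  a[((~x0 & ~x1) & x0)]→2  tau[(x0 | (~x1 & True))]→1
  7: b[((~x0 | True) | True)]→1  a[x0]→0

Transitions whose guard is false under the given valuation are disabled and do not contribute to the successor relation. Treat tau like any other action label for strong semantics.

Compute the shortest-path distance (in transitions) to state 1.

Answer: 4

Working:
BFS to 1:
  L0 = {0}
  L1 = {5}
  L2 = {2}
  L3 = {3,4,7}
  L4 = {1,6}
depth(1)=4, e.g. b·a·b·b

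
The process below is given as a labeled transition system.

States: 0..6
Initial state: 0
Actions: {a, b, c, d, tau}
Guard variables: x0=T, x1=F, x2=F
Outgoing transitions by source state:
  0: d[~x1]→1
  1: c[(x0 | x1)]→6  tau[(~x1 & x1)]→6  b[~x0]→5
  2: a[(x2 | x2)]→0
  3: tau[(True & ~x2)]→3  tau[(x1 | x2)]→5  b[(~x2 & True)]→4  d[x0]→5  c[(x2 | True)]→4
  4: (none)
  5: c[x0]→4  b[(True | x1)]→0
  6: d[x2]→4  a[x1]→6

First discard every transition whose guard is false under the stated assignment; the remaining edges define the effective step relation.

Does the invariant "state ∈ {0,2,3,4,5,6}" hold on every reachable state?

Answer: INVARIANT VIOLATED at state 1

Analysis:
Safe = {0,2,3,4,5,6}
Reach set: {0,1,6}
  0: safe
  1: VIOLATES
  6: safe
counterexample path to 1: d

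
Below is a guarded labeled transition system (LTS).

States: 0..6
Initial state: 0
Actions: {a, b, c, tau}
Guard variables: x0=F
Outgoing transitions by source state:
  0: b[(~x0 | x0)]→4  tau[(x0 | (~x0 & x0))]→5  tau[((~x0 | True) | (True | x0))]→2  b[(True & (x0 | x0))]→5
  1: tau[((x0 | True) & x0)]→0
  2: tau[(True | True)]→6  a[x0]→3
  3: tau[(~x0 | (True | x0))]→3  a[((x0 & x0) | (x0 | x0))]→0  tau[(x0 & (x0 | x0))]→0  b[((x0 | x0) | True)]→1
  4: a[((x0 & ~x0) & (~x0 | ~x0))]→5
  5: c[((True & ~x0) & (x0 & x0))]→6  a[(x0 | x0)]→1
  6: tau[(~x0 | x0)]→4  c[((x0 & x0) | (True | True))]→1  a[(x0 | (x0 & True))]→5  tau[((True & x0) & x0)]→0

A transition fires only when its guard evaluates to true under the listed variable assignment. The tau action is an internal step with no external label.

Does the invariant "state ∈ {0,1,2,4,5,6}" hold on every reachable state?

Inv-set: {0,1,2,4,5,6}
Reachable = {0,1,2,4,6}
  0: ok
  1: ok
  2: ok
  4: ok
  6: ok

Answer: INVARIANT HOLDS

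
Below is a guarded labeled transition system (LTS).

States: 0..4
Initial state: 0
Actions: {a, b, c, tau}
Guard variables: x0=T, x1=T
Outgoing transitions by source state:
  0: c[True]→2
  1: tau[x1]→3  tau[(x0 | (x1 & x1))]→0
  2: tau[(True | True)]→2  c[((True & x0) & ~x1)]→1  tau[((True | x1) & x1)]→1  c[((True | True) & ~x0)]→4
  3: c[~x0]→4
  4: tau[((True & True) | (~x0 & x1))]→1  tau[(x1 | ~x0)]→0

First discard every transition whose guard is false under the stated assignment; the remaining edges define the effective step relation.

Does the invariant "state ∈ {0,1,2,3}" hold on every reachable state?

Answer: INVARIANT HOLDS

Trace:
Inv-set: {0,1,2,3}
Reach set: {0,1,2,3}
  0: ✓
  1: ✓
  2: ✓
  3: ✓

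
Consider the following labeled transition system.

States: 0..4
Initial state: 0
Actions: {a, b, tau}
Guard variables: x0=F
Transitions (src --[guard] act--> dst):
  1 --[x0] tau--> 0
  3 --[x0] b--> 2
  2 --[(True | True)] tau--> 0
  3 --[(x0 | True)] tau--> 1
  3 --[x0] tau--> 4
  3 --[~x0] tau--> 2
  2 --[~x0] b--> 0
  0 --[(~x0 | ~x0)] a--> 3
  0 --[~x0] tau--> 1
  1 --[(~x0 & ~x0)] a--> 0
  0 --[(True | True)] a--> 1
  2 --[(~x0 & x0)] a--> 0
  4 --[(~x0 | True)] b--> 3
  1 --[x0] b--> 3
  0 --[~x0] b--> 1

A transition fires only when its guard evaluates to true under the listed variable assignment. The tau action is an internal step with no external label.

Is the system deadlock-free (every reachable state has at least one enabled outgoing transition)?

Answer: DEADLOCK-FREE

Analysis:
R = {0,1,2,3}
  0: a→1  a→3  b→1  tau→1  [deg 4]
  1: a→0  [deg 1]
  2: b→0  tau→0  [deg 2]
  3: tau→1  tau→2  [deg 2]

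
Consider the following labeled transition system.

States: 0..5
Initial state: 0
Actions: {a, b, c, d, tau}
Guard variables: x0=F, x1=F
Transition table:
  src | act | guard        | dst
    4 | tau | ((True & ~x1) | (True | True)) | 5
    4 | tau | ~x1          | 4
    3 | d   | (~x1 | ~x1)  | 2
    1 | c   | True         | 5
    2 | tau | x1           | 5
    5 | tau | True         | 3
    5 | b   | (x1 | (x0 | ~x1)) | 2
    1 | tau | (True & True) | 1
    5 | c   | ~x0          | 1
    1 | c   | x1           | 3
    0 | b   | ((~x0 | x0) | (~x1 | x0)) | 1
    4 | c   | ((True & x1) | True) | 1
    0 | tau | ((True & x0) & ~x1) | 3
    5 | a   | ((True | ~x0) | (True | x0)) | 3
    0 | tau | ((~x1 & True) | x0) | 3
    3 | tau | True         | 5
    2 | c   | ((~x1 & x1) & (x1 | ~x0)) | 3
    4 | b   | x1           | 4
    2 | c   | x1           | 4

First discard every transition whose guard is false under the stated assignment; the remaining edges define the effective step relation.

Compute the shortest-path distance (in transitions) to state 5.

Layered search for 5:
  L0 = {0}
  L1 = {1,3}
  L2 = {2,5}
first hit 5 at d=2 via b·c

Answer: 2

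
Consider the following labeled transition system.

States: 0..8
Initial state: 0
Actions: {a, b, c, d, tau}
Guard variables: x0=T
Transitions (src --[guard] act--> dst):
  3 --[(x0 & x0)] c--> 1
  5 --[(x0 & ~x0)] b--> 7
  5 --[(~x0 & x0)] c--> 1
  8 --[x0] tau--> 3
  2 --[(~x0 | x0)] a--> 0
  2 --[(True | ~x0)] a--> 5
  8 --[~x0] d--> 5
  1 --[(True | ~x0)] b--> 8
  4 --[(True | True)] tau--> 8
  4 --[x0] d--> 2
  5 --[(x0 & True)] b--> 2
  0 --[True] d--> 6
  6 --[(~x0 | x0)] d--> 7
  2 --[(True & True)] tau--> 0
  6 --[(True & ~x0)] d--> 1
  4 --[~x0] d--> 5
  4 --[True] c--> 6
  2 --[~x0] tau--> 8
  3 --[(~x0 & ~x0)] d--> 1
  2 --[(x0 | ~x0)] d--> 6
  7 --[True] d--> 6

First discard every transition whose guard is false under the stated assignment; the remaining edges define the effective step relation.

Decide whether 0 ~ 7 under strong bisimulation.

Compute ~ classes (split until stable):
  π0 = {{0,1,2,3,4,5,6,7,8}}
  π1 = {{0,6,7},{1,5},{2},{3},{4},{8}}
  π2 = {{0,6,7},{1},{2},{3},{4},{5},{8}}
stable after 3 split(s): 7 block(s)
0∈{0,6,7}, 7∈{0,6,7}

Answer: BISIMILAR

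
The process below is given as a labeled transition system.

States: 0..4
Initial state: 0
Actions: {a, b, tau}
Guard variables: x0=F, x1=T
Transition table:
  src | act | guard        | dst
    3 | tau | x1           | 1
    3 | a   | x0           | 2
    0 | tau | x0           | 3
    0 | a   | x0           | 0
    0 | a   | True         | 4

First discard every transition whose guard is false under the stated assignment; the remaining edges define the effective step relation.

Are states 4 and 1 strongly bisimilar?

Answer: BISIMILAR

Analysis:
Compute ~ classes (split until stable):
  P[0] = {{0,1,2,3,4}}
  P[1] = {{0},{1,2,4},{3}}
Fixed point at round 2; 3 class(es).
class of 4: {1,2,4}; class of 1: {1,2,4}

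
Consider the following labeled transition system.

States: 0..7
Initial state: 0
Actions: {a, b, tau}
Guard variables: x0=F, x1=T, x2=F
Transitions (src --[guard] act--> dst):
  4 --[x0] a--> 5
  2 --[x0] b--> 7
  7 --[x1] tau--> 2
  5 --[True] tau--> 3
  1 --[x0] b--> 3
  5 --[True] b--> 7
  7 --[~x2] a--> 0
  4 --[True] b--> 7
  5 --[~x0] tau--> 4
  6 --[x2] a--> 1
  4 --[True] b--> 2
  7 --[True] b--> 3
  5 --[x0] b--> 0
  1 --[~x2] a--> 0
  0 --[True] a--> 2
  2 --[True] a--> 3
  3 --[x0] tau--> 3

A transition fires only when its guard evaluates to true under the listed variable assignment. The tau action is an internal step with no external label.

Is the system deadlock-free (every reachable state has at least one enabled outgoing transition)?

Answer: DEADLOCK at state 3

Trace:
Reachable = {0,2,3}
  0: a→2  [1 exit(s)]
  2: a→3  [1 exit(s)]
  3: ∅  [STUCK]
trace reaching 3: a·a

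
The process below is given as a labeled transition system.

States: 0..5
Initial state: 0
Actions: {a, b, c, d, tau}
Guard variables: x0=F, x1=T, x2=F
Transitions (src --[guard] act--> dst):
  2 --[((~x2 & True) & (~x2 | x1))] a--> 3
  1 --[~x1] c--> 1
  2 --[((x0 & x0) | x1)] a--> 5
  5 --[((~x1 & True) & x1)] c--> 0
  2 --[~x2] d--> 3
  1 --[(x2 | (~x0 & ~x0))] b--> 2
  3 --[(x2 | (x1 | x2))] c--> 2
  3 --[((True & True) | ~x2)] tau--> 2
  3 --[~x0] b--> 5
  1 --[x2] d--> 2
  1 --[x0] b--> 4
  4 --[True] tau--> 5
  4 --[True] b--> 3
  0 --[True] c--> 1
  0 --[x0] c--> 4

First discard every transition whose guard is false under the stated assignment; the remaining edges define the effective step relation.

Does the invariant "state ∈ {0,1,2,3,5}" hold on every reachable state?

Answer: INVARIANT HOLDS

Working:
Safe = {0,1,2,3,5}
Reachable = {0,1,2,3,5}
  0: ok
  1: ok
  2: ok
  3: ok
  5: ok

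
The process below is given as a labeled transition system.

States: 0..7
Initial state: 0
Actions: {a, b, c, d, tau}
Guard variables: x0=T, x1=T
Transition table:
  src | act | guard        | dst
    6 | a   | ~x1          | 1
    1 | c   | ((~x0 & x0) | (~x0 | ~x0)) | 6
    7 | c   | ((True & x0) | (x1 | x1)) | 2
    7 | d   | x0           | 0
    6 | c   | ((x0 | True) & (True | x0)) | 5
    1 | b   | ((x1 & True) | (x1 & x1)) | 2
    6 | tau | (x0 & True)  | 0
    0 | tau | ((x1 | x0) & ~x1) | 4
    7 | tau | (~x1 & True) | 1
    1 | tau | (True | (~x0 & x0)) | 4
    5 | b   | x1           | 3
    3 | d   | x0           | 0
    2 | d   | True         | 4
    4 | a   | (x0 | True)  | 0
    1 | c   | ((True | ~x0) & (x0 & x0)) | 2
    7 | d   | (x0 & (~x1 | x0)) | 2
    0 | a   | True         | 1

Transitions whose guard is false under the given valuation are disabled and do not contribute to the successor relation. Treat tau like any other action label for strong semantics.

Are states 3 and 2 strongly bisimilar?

Bisimulation quotient by refinement:
  P[0] = {{0,1,2,3,4,5,6,7}}
  P[1] = {{0,4},{1},{2,3},{5},{6},{7}}
  P[2] = {{0},{1},{2,3},{4},{5},{6},{7}}
  P[3] = {{0},{1},{2},{3},{4},{5},{6},{7}}
stable after 4 split(s): 8 block(s)
[3]={3}  [2]={2}

Answer: NOT BISIMILAR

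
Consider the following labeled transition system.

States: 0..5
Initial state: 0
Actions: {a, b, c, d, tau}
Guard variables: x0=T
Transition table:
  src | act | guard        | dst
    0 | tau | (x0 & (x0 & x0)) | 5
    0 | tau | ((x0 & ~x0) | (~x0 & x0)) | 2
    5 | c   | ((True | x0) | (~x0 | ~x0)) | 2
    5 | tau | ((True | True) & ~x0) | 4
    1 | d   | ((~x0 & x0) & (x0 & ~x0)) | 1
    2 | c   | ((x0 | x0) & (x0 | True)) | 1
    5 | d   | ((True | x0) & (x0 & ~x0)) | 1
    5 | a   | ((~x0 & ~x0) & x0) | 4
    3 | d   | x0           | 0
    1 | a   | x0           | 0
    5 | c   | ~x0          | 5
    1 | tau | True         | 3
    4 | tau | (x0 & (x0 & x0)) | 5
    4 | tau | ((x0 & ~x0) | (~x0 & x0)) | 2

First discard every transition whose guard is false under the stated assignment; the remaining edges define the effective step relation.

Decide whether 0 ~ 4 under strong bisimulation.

Answer: BISIMILAR

Trace:
Compute ~ classes (split until stable):
  π0 = {{0,1,2,3,4,5}}
  π1 = {{0,4},{1},{2,5},{3}}
  π2 = {{0,4},{1},{2},{3},{5}}
5 equivalence class(es) (converged in 3)
class of 0: {0,4}; class of 4: {0,4}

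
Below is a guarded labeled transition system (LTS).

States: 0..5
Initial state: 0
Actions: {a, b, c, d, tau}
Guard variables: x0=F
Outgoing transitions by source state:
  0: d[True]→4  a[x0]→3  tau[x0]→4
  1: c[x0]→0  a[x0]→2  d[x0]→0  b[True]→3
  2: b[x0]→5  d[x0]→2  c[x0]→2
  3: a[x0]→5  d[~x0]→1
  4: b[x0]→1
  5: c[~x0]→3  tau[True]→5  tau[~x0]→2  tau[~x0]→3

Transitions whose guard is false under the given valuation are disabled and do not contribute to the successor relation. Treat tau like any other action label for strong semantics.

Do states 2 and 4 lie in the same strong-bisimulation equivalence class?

Refine partition for ~:
  P[0] = {{0,1,2,3,4,5}}
  P[1] = {{0,3},{1},{2,4},{5}}
  P[2] = {{0},{1},{2,4},{3},{5}}
Fixed point at round 3; 5 class(es).
[2]={2,4}  [4]={2,4}

Answer: BISIMILAR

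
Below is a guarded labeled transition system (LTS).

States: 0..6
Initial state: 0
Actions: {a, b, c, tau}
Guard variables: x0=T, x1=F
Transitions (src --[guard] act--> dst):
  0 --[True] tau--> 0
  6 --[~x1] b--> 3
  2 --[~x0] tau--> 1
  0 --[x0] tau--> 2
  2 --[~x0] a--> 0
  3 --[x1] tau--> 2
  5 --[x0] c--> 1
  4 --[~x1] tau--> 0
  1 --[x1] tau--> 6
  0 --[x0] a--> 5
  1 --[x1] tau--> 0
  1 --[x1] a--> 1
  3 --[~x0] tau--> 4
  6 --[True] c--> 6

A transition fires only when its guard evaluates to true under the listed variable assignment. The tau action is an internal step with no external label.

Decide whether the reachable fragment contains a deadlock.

Reach set: {0,1,2,5}
  0: a→5  tau→0  tau→2  [3 exit(s)]
  1: ∅  [STUCK]
  2: ∅  [STUCK]
  5: c→1  [1 exit(s)]
witness 1: a·c

Answer: DEADLOCK at state 1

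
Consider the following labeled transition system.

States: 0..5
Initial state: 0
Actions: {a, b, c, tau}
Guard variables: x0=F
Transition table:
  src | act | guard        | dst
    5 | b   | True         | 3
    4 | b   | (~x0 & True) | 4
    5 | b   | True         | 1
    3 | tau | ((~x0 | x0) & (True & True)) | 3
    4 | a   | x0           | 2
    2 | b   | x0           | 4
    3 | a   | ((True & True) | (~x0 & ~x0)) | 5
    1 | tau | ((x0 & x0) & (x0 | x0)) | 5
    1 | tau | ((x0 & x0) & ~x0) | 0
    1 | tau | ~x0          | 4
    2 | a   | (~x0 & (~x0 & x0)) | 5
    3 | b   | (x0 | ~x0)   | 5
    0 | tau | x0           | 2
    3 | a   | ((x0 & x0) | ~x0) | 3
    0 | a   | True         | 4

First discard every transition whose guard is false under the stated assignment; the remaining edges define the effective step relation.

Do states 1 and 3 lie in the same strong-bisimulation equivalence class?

Answer: NOT BISIMILAR

Analysis:
Compute ~ classes (split until stable):
  P[0] = {{0,1,2,3,4,5}}
  P[1] = {{0},{1},{2},{3},{4,5}}
  P[2] = {{0},{1},{2},{3},{4},{5}}
6 equivalence class(es) (converged in 3)
[1]={1}  [3]={3}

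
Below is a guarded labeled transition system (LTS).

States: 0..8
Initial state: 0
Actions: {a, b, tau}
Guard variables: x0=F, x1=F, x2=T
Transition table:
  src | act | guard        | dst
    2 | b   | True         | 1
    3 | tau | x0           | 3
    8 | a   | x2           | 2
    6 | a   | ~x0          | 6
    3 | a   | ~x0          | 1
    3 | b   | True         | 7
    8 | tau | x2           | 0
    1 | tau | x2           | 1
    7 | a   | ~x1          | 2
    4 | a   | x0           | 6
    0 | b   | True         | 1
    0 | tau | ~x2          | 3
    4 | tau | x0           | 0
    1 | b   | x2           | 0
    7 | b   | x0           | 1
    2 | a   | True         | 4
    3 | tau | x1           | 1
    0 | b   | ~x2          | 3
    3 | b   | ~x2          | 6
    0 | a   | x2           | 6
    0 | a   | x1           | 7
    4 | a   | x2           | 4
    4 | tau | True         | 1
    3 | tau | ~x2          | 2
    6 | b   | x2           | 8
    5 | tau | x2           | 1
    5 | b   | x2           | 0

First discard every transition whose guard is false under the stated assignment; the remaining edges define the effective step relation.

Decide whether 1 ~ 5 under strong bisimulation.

Compute ~ classes (split until stable):
  π0 = {{0,1,2,3,4,5,6,7,8}}
  π1 = {{0,2,3,6},{1,5},{4,8},{7}}
  π2 = {{0},{1,5},{2},{3},{4},{6},{7},{8}}
Fixed point at round 3; 8 class(es).
[1]={1,5}  [5]={1,5}

Answer: BISIMILAR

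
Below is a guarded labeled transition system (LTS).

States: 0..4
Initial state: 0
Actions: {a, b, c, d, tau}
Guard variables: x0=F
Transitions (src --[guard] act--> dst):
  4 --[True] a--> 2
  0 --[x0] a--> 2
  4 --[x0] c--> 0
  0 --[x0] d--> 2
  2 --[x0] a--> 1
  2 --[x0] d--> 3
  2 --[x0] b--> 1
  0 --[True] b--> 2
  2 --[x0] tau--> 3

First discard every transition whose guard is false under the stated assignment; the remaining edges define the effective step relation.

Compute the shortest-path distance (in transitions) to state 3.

Breadth-first toward 3:
  depth 0: {0}
  depth 1: {2}
3 never appears.

Answer: UNREACHABLE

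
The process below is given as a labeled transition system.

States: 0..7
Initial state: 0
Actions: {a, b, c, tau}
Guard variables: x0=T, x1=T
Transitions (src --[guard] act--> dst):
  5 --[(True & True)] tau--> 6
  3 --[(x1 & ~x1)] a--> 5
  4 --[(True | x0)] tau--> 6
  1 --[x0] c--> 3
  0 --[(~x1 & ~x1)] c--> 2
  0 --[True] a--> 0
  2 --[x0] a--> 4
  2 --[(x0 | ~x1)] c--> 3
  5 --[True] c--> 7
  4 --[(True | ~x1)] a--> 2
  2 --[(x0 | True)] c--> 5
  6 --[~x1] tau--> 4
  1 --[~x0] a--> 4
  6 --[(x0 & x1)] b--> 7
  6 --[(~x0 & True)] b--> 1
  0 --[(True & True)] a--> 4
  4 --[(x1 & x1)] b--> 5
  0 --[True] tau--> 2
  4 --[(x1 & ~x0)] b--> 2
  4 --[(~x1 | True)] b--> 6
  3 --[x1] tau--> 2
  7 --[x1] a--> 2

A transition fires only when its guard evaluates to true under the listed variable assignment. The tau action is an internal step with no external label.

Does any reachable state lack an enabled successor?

Reach set: {0,2,3,4,5,6,7}
  0: a→0  a→4  tau→2  [deg 3]
  2: a→4  c→3  c→5  [deg 3]
  3: tau→2  [deg 1]
  4: a→2  b→5  b→6  tau→6  [deg 4]
  5: c→7  tau→6  [deg 2]
  6: b→7  [deg 1]
  7: a→2  [deg 1]

Answer: DEADLOCK-FREE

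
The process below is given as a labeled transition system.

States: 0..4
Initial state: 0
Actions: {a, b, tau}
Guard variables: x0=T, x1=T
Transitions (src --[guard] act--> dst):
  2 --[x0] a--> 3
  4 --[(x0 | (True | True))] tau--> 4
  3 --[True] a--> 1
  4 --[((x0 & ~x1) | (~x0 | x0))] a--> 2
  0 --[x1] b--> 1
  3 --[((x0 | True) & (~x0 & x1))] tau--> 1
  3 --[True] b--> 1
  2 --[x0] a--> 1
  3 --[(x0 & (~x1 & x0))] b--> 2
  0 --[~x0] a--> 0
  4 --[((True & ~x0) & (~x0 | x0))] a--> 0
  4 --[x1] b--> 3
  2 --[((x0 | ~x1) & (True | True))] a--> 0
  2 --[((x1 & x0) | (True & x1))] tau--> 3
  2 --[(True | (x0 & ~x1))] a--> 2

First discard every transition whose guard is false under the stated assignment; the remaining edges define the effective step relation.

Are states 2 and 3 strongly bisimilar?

Refine partition for ~:
  π0 = {{0,1,2,3,4}}
  π1 = {{0},{1},{2},{3},{4}}
Fixed point at round 2; 5 class(es).
2∈{2}, 3∈{3}

Answer: NOT BISIMILAR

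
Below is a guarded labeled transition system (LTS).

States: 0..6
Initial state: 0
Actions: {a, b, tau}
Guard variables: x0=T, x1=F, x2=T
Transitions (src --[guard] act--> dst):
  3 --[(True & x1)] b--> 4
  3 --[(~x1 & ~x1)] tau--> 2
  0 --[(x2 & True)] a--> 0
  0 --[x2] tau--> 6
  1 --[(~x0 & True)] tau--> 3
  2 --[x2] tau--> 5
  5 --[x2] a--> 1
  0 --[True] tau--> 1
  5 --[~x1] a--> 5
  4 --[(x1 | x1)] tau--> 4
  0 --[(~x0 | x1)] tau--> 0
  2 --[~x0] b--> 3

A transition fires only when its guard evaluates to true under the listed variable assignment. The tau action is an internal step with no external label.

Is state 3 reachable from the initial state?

After dropping false guards: 7 live edges.
L0 = {0}
L1 = {1,6}  total {0,1,6}
Reachable = {0,1,6}

Answer: UNREACHABLE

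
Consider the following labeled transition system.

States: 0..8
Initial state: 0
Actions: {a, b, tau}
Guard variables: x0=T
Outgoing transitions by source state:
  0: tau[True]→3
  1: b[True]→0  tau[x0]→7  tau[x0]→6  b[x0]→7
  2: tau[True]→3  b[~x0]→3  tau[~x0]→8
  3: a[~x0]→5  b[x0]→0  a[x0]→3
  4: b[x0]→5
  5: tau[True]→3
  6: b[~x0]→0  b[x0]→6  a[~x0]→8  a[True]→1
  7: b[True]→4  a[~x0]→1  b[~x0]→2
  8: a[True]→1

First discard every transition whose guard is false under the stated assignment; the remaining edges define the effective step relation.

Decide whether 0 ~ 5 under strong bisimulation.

Refine partition for ~:
  P[0] = {{0,1,2,3,4,5,6,7,8}}
  P[1] = {{0,2,5},{1},{3,6},{4,7},{8}}
  P[2] = {{0,2,5},{1},{3},{4},{6},{7},{8}}
7 equivalence class(es) (converged in 3)
class of 0: {0,2,5}; class of 5: {0,2,5}

Answer: BISIMILAR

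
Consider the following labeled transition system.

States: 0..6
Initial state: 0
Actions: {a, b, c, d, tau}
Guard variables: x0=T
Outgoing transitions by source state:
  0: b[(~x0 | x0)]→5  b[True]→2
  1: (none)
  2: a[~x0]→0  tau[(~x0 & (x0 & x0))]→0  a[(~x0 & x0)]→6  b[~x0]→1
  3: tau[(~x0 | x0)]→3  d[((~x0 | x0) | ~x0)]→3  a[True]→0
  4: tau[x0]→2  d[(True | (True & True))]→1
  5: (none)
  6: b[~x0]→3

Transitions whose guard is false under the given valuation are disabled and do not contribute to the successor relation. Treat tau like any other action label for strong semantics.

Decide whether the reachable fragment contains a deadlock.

R = {0,2,5}
  0: b→2  b→5  [2 out]
  2: ∅  [deadlock]
  5: ∅  [deadlock]
Path to 2: b

Answer: DEADLOCK at state 2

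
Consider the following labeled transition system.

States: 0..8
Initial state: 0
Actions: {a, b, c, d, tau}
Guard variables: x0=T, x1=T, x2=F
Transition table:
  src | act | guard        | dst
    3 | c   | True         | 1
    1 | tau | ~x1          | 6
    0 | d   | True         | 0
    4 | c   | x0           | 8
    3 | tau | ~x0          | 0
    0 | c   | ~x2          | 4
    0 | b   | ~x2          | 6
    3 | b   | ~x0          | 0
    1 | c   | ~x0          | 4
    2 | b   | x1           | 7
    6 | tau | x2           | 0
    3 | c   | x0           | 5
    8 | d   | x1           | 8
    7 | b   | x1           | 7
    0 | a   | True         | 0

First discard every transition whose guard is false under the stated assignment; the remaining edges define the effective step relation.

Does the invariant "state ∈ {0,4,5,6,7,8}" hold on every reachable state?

Inv-set: {0,4,5,6,7,8}
R = {0,4,6,8}
  0: ✓
  4: ✓
  6: ✓
  8: ✓

Answer: INVARIANT HOLDS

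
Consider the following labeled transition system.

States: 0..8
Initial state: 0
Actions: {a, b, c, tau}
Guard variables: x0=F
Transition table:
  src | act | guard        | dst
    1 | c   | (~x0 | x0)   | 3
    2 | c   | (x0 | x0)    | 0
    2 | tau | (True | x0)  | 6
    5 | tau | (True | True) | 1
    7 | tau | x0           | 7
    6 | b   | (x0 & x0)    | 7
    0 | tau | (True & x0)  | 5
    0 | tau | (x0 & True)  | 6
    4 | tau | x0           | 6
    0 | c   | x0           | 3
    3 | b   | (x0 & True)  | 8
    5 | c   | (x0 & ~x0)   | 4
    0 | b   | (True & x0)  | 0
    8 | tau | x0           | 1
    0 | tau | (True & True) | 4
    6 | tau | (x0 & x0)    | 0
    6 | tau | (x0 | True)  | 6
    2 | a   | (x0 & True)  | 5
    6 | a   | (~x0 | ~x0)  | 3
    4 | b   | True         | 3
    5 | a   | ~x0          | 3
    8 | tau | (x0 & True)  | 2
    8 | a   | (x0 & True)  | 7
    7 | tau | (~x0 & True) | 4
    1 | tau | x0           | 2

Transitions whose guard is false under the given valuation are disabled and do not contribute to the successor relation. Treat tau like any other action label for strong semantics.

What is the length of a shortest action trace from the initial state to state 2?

BFS to 2:
  Layer 0: {0}
  Layer 1: {4}
  Layer 2: {3}
2 never appears.

Answer: UNREACHABLE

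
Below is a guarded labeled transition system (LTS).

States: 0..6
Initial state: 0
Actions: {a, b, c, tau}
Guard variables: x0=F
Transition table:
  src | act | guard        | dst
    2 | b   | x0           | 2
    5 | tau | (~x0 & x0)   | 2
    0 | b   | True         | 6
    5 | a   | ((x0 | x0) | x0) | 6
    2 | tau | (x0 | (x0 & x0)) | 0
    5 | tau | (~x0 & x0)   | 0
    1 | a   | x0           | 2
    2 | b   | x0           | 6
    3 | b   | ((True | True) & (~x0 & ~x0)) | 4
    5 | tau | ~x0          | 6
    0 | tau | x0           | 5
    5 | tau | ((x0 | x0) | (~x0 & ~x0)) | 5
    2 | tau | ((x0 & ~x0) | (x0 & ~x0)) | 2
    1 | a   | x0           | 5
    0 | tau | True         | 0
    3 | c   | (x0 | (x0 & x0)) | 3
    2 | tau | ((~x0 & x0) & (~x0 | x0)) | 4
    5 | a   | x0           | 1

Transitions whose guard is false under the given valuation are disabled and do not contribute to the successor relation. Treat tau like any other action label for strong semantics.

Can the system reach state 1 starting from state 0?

Answer: UNREACHABLE

Working:
Guard filter leaves 5 enabled edge(s).
depth 0: {0}
depth 1: {6}  now seen {0,6}
Reachable = {0,6}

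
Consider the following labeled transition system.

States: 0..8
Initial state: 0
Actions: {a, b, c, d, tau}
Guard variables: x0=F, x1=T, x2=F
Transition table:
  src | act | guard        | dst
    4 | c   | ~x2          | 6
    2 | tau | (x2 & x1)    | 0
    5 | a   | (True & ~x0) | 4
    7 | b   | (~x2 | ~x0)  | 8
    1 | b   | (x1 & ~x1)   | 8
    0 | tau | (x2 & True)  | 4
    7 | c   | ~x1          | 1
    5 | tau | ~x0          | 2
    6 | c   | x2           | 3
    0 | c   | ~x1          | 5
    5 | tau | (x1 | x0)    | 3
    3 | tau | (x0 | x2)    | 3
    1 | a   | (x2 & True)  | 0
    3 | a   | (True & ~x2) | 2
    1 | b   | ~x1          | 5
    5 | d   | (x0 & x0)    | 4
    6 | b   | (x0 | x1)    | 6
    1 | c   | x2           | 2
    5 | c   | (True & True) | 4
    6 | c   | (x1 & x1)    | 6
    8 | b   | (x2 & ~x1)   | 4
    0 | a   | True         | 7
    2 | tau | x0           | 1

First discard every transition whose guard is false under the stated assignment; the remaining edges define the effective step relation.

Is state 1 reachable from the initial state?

Answer: UNREACHABLE

Working:
10 transition(s) survive guard evaluation.
depth 0: {0}
depth 1: {7}  now seen {0,7}
depth 2: {8}  now seen {0,7,8}
Reachable = {0,7,8}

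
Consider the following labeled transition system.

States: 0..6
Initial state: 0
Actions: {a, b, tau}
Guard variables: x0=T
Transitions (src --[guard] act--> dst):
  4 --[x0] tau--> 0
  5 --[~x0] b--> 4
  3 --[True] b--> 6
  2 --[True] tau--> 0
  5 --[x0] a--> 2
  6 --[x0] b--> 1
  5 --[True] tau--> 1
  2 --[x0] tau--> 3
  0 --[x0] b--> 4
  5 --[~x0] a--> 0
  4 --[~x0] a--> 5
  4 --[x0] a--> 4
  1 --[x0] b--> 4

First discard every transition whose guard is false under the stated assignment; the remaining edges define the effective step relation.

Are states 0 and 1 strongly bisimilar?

Answer: BISIMILAR

Analysis:
Bisimulation quotient by refinement:
  P[0] = {{0,1,2,3,4,5,6}}
  P[1] = {{0,1,3,6},{2},{4,5}}
  P[2] = {{0,1},{2},{3,6},{4},{5}}
  P[3] = {{0,1},{2},{3},{4},{5},{6}}
6 equivalence class(es) (converged in 4)
class of 0: {0,1}; class of 1: {0,1}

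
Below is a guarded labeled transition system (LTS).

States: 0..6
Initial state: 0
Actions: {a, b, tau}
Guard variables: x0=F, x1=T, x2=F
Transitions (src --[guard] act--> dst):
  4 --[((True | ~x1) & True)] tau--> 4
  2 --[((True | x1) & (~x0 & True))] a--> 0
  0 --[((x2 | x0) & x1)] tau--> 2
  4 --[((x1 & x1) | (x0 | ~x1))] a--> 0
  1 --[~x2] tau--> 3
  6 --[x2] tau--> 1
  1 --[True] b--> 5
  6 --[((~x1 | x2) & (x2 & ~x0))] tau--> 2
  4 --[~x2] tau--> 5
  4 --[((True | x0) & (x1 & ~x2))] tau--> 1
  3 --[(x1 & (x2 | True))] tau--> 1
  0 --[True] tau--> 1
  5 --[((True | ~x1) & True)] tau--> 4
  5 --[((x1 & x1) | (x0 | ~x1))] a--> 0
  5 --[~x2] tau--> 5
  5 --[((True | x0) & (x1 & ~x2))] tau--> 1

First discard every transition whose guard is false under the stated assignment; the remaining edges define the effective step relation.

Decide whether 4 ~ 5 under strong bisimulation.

Bisimulation quotient by refinement:
  round 0: {{0,1,2,3,4,5,6}}
  round 1: {{0,3},{1},{2},{4,5},{6}}
Fixed point at round 2; 5 class(es).
[4]={4,5}  [5]={4,5}

Answer: BISIMILAR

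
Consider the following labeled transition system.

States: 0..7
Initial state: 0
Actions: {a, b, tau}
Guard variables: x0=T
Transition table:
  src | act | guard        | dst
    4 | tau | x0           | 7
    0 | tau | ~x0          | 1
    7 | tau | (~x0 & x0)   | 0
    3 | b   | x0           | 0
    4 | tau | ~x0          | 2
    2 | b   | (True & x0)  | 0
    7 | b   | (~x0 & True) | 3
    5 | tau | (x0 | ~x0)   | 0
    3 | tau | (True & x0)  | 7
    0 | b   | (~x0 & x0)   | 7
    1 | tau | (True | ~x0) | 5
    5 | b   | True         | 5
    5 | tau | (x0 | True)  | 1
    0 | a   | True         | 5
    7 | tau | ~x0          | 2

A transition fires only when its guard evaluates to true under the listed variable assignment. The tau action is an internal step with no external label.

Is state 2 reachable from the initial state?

After dropping false guards: 9 live edges.
depth 0: {0}
depth 1: {5}  now seen {0,5}
depth 2: {1}  now seen {0,1,5}
Reachable = {0,1,5}

Answer: UNREACHABLE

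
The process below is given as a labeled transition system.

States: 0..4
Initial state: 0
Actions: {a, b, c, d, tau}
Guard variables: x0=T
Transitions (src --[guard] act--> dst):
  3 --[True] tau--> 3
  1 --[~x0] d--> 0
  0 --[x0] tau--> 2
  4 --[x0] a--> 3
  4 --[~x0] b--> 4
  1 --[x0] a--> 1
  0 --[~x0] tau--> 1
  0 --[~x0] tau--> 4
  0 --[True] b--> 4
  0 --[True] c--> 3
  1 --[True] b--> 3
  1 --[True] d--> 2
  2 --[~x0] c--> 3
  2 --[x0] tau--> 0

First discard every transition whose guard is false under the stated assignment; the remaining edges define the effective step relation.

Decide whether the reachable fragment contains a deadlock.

Reach set: {0,2,3,4}
  0: b→4  c→3  tau→2  [3 exit(s)]
  2: tau→0  [1 exit(s)]
  3: tau→3  [1 exit(s)]
  4: a→3  [1 exit(s)]

Answer: DEADLOCK-FREE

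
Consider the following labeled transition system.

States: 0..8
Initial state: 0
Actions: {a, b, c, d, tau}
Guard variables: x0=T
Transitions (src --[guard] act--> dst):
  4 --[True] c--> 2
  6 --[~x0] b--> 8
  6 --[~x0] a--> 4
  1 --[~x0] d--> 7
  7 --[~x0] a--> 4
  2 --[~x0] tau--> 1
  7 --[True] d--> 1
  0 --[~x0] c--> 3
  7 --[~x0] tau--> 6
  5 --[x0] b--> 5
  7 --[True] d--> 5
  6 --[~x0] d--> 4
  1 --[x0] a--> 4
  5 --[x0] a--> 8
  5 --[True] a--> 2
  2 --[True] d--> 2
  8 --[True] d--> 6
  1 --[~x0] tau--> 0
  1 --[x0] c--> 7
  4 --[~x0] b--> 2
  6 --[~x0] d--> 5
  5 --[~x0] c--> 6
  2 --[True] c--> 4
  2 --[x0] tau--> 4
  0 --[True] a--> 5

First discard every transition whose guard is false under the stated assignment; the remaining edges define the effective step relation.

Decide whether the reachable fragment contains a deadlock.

Answer: DEADLOCK at state 6

Working:
R = {0,2,4,5,6,8}
  0: a→5  [1 exit(s)]
  2: c→4  d→2  tau→4  [3 exit(s)]
  4: c→2  [1 exit(s)]
  5: a→2  a→8  b→5  [3 exit(s)]
  6: ∅  [no exit]
  8: d→6  [1 exit(s)]
Path to 6: a·a·d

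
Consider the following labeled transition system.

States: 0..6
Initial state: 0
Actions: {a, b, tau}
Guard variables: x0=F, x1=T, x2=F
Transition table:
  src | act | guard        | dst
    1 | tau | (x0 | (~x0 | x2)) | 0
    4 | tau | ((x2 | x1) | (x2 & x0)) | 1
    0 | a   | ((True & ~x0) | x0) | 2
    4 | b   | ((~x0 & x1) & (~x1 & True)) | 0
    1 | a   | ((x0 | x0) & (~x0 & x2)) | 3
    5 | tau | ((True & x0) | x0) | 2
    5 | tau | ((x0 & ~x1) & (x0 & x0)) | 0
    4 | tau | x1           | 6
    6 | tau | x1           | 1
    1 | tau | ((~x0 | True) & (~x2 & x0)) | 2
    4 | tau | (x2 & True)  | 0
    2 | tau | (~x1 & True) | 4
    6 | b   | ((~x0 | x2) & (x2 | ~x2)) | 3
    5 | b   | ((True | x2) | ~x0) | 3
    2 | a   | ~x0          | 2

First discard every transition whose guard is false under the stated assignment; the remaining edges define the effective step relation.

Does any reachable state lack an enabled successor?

Reach set: {0,2}
  0: a→2  [1 out]
  2: a→2  [1 out]

Answer: DEADLOCK-FREE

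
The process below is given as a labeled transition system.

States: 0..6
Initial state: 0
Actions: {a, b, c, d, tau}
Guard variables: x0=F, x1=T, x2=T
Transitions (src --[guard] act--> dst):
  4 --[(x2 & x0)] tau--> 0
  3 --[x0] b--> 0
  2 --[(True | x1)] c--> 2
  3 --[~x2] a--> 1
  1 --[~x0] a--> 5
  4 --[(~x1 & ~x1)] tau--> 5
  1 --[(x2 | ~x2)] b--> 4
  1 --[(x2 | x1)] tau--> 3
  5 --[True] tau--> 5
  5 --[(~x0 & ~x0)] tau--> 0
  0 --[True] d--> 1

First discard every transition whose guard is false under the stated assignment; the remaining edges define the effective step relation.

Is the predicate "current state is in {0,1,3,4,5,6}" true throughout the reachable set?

Answer: INVARIANT HOLDS

Analysis:
Safe = {0,1,3,4,5,6}
Reach set: {0,1,3,4,5}
  0: safe
  1: safe
  3: safe
  4: safe
  5: safe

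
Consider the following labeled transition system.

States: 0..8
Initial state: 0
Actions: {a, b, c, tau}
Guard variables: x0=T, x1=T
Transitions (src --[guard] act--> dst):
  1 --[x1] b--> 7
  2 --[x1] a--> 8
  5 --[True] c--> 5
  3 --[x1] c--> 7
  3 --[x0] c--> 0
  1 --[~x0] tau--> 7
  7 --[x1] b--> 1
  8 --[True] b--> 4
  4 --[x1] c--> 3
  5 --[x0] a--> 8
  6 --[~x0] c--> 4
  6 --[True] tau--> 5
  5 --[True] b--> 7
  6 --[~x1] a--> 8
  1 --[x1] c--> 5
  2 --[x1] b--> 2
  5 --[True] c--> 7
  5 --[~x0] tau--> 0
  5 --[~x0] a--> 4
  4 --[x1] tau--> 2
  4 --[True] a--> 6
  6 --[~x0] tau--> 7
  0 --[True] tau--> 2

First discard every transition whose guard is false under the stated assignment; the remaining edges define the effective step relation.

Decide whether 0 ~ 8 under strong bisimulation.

Compute ~ classes (split until stable):
  π0 = {{0,1,2,3,4,5,6,7,8}}
  π1 = {{0,6},{1},{2},{3},{4},{5},{7,8}}
  π2 = {{0},{1},{2},{3},{4},{5},{6},{7},{8}}
9 equivalence class(es) (converged in 3)
class of 0: {0}; class of 8: {8}

Answer: NOT BISIMILAR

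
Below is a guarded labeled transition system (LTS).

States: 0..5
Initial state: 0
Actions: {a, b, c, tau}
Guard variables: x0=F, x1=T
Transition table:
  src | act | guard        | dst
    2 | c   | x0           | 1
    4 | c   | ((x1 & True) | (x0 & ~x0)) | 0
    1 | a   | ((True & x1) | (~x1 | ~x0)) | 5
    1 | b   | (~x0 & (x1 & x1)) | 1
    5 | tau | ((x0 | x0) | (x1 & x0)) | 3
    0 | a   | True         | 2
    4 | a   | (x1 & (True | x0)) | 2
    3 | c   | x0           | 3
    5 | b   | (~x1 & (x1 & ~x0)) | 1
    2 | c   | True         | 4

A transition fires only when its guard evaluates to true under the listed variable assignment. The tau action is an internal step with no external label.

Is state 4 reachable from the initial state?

Answer: REACHABLE

Trace:
Guard filter leaves 6 enabled edge(s).
L0 = {0}
L1 = {2}  total {0,2}
L2 = {4}  total {0,2,4}
Reach set: {0,2,4}
witness 4: a·c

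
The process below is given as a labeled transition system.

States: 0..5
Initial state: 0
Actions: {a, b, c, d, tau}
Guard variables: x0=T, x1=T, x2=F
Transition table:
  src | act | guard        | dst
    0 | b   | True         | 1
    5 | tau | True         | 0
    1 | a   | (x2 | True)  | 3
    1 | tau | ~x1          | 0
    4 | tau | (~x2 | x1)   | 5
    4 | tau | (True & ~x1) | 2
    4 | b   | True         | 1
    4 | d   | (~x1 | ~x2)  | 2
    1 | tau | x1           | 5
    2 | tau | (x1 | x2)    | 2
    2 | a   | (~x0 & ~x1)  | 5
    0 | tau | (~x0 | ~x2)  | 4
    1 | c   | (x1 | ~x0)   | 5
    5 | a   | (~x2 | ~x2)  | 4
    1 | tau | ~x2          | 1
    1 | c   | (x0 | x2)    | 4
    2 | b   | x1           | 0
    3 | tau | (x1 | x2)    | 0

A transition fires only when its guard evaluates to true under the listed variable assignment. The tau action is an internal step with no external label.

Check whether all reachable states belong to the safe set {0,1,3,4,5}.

Answer: INVARIANT VIOLATED at state 2

Analysis:
Safe = {0,1,3,4,5}
Reachable = {0,1,2,3,4,5}
  0: safe
  1: safe
  2: VIOLATES
  3: safe
  4: safe
  5: safe
reach 2 via tau·d — violates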